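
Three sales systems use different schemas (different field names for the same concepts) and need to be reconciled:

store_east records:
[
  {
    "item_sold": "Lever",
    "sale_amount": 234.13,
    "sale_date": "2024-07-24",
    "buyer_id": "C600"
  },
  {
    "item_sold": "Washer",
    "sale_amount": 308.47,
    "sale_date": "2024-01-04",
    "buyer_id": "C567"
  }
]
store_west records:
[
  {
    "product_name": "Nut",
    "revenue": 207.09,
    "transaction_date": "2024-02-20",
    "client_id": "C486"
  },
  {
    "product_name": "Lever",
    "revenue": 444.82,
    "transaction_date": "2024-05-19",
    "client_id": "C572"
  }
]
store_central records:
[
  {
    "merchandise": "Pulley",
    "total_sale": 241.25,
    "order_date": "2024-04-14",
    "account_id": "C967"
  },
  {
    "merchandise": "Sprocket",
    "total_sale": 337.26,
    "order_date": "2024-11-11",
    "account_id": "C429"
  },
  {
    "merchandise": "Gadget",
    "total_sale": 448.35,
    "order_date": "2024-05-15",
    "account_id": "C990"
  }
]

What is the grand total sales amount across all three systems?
2221.37

Schema reconciliation - all amount fields map to sale amount:

store_east (sale_amount): 542.6
store_west (revenue): 651.91
store_central (total_sale): 1026.86

Grand total: 2221.37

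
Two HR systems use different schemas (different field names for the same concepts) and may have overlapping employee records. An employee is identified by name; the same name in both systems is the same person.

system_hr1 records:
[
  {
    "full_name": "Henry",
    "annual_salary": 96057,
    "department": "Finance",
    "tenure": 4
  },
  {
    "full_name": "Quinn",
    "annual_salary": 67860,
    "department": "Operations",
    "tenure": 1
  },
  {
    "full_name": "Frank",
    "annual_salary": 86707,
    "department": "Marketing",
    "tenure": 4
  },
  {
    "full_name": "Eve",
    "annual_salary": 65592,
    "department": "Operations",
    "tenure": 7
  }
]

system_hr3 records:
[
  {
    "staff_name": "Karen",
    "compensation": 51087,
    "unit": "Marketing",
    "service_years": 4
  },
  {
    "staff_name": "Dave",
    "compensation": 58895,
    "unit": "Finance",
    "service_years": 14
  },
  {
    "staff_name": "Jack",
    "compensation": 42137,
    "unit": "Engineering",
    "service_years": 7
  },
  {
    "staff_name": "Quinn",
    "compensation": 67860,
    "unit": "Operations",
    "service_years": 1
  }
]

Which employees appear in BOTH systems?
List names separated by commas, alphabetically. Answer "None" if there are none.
Quinn

Schema mapping: "full_name" (system_hr1) = "staff_name" (system_hr3) = employee name

Names in system_hr1: ['Eve', 'Frank', 'Henry', 'Quinn']
Names in system_hr3: ['Dave', 'Jack', 'Karen', 'Quinn']

Intersection: ['Quinn']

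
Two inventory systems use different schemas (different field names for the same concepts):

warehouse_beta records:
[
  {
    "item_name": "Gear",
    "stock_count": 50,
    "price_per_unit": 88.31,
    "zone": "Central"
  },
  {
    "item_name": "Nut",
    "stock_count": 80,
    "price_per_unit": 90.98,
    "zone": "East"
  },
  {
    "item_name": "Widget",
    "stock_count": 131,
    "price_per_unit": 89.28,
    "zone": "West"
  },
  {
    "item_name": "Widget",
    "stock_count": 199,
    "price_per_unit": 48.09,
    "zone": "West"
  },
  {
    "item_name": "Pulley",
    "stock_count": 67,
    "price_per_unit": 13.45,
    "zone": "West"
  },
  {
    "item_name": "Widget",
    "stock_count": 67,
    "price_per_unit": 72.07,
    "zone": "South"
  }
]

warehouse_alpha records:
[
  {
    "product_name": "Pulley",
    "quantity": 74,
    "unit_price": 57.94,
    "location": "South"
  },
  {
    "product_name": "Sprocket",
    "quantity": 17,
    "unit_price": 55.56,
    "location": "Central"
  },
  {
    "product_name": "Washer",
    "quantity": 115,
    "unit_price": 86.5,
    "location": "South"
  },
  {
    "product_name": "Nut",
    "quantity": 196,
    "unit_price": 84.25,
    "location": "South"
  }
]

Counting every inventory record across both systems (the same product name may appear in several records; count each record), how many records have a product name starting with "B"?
0

Schema mapping: "item_name" (warehouse_beta) = "product_name" (warehouse_alpha) = product name

Records with product name starting with "B" in warehouse_beta: 0
Records with product name starting with "B" in warehouse_alpha: 0

Total: 0 + 0 = 0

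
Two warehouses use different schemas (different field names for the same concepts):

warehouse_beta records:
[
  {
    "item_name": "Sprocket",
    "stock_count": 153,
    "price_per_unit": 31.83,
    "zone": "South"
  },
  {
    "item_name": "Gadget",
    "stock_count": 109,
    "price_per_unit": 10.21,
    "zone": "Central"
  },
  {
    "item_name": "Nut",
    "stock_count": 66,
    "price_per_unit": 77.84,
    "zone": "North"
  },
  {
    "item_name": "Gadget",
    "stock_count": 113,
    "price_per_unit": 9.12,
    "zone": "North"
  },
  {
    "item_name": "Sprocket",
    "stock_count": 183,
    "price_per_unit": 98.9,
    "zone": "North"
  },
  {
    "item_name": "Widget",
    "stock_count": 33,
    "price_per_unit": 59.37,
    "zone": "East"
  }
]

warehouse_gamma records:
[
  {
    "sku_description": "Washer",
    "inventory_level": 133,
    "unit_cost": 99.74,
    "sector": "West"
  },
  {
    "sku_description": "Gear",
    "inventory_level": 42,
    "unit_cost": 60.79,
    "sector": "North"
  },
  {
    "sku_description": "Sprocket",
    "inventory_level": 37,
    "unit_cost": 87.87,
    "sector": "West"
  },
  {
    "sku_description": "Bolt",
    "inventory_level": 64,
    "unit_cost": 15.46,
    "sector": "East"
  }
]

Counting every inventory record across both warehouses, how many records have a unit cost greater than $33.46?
6

Schema mapping: "price_per_unit" (warehouse_beta) = "unit_cost" (warehouse_gamma) = unit cost

Records > $33.46 in warehouse_beta: 3
Records > $33.46 in warehouse_gamma: 3

Total count: 3 + 3 = 6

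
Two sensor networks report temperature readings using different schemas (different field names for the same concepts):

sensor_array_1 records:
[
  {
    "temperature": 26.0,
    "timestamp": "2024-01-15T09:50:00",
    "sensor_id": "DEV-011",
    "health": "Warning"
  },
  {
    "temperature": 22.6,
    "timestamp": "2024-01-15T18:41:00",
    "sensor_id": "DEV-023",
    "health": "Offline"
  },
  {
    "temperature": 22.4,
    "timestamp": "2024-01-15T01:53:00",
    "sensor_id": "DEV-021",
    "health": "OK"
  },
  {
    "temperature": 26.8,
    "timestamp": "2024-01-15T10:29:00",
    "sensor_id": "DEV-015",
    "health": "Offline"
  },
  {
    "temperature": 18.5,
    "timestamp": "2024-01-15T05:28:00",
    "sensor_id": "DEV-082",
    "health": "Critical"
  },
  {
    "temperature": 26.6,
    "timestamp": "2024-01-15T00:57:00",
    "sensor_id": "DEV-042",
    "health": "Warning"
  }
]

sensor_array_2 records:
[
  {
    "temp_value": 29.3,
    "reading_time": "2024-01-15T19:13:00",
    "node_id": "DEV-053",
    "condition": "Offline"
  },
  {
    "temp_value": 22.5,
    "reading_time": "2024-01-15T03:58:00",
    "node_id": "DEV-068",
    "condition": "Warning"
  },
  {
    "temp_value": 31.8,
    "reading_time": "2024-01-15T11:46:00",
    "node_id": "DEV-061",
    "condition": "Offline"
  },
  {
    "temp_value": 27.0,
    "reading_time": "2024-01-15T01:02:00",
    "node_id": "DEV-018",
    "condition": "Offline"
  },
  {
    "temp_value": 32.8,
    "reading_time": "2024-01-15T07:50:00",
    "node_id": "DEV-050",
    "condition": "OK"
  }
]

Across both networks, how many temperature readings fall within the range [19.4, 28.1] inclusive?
7

Schema mapping: "temperature" (sensor_array_1) = "temp_value" (sensor_array_2) = temperature

Readings in [19.4, 28.1] from sensor_array_1: 5
Readings in [19.4, 28.1] from sensor_array_2: 2

Total count: 5 + 2 = 7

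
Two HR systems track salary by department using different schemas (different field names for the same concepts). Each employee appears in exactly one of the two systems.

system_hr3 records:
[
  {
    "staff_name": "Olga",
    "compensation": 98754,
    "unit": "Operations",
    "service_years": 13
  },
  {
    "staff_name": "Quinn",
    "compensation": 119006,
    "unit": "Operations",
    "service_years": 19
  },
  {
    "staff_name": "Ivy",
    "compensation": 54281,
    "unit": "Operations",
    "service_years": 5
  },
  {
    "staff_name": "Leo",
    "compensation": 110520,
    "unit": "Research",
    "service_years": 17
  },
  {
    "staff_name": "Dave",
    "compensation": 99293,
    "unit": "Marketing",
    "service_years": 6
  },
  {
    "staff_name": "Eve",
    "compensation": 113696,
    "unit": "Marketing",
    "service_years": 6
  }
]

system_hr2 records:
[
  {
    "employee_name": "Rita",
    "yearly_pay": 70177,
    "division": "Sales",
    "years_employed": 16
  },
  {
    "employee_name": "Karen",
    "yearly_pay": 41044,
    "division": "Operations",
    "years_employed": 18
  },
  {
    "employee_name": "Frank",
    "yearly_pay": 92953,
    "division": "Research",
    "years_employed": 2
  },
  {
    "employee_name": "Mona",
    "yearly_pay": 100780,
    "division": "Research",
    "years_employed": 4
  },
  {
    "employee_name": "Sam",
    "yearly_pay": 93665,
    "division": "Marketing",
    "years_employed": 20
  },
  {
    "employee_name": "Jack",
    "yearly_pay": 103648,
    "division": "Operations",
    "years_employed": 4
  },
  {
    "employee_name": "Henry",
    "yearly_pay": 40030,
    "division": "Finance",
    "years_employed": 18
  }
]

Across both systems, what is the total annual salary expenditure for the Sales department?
70177

Schema mappings:
- "unit" (system_hr3) = "division" (system_hr2) = department
- "compensation" (system_hr3) = "yearly_pay" (system_hr2) = salary

Sales salaries from system_hr3: 0
Sales salaries from system_hr2: 70177

Total: 0 + 70177 = 70177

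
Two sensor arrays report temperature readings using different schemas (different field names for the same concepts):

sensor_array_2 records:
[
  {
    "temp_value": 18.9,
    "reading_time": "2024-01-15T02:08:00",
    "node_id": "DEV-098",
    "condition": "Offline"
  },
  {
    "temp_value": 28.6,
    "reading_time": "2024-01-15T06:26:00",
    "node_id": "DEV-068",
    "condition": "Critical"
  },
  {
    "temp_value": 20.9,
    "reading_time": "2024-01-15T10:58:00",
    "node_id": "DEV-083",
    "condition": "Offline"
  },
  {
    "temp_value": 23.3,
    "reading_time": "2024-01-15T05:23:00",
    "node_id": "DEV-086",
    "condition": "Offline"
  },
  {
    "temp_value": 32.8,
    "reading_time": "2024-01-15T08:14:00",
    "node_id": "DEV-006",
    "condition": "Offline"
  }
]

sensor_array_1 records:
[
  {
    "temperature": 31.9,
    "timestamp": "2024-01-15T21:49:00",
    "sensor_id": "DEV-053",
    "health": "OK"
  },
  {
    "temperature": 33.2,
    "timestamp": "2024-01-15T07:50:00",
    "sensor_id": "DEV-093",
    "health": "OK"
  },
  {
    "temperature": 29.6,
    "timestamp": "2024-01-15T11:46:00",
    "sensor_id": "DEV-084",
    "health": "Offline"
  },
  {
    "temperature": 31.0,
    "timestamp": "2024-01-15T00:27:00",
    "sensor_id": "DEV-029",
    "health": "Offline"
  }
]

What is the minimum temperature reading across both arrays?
18.9

Schema mapping: "temp_value" (sensor_array_2) = "temperature" (sensor_array_1) = temperature reading

Minimum in sensor_array_2: 18.9
Minimum in sensor_array_1: 29.6

Overall minimum: min(18.9, 29.6) = 18.9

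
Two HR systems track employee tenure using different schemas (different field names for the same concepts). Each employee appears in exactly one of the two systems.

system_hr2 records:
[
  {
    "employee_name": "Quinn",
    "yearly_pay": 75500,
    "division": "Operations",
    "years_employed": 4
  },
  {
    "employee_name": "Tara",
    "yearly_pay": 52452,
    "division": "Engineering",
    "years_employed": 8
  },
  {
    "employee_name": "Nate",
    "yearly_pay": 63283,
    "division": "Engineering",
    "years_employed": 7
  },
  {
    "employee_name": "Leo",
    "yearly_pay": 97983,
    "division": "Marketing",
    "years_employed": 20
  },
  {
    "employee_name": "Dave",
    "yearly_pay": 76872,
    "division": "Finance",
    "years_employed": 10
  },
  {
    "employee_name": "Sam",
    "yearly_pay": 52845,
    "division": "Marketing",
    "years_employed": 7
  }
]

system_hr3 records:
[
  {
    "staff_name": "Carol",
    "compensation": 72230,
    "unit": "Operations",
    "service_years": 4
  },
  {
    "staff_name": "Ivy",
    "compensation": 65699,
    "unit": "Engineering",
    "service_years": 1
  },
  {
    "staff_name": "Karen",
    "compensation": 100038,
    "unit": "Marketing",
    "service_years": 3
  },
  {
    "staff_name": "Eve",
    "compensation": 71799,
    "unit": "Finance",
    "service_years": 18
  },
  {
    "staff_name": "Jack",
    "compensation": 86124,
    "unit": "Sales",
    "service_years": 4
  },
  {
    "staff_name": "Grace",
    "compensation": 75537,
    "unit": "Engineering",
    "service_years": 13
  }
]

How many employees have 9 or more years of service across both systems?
4

Reconcile schemas: "years_employed" (system_hr2) = "service_years" (system_hr3) = years of service

From system_hr2: 2 employees with >= 9 years
From system_hr3: 2 employees with >= 9 years

Total: 2 + 2 = 4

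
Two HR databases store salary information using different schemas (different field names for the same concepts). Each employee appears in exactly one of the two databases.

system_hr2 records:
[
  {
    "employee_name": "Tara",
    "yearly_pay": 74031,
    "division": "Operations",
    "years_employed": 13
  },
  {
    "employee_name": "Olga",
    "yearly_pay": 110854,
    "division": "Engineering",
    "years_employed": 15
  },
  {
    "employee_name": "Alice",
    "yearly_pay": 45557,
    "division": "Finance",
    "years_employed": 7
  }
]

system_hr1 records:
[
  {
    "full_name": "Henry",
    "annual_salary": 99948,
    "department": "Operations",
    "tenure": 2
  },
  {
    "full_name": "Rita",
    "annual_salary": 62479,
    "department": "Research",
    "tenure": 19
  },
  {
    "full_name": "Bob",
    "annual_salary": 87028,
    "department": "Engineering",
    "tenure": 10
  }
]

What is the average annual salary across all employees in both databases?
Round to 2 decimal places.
79982.83

Schema mapping: "yearly_pay" (system_hr2) = "annual_salary" (system_hr1) = annual salary

All salaries: [74031, 110854, 45557, 99948, 62479, 87028]
Sum: 479897
Count: 6
Average: 479897 / 6 = 79982.83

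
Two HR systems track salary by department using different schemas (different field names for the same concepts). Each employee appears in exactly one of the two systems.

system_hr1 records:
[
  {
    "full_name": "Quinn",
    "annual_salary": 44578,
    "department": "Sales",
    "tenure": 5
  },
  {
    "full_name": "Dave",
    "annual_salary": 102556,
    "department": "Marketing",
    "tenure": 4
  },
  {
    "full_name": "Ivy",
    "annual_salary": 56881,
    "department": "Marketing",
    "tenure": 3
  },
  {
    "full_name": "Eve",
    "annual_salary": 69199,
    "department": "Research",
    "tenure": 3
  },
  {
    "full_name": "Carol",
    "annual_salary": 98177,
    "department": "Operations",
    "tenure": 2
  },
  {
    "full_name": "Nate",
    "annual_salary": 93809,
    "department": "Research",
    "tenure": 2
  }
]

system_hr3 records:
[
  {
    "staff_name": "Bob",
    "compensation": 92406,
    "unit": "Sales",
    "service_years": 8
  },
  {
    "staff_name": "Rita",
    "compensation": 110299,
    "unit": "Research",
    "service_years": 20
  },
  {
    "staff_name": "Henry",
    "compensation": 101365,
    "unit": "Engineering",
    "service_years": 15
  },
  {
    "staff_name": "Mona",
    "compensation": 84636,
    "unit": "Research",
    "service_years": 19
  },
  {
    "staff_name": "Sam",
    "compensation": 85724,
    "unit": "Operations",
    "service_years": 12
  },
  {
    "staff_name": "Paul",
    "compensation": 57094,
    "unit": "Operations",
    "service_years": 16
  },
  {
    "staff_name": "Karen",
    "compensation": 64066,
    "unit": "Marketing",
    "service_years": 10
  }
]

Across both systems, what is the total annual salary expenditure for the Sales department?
136984

Schema mappings:
- "department" (system_hr1) = "unit" (system_hr3) = department
- "annual_salary" (system_hr1) = "compensation" (system_hr3) = salary

Sales salaries from system_hr1: 44578
Sales salaries from system_hr3: 92406

Total: 44578 + 92406 = 136984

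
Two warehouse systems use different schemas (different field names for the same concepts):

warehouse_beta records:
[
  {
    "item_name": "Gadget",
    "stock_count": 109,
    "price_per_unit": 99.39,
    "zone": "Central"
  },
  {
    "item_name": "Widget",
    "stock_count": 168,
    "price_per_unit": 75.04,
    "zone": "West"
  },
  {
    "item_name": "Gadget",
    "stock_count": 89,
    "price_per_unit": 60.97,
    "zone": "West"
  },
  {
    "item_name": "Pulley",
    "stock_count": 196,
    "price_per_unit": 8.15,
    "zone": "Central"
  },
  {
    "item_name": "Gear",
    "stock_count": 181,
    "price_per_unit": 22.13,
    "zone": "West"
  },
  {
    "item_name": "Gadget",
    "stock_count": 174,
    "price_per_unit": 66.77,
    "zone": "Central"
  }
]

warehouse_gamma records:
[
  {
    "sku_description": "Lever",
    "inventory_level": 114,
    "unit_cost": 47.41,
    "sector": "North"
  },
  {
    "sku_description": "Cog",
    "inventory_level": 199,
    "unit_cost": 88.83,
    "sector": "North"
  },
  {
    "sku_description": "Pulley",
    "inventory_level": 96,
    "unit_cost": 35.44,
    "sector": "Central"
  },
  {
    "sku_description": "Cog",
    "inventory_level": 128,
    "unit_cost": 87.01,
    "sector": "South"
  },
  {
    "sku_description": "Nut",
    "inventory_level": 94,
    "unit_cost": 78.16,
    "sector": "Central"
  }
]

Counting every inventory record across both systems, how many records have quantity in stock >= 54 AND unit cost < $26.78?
2

Schema mappings:
- "stock_count" (warehouse_beta) = "inventory_level" (warehouse_gamma) = quantity
- "price_per_unit" (warehouse_beta) = "unit_cost" (warehouse_gamma) = unit cost

Records meeting both conditions in warehouse_beta: 2
Records meeting both conditions in warehouse_gamma: 0

Total: 2 + 0 = 2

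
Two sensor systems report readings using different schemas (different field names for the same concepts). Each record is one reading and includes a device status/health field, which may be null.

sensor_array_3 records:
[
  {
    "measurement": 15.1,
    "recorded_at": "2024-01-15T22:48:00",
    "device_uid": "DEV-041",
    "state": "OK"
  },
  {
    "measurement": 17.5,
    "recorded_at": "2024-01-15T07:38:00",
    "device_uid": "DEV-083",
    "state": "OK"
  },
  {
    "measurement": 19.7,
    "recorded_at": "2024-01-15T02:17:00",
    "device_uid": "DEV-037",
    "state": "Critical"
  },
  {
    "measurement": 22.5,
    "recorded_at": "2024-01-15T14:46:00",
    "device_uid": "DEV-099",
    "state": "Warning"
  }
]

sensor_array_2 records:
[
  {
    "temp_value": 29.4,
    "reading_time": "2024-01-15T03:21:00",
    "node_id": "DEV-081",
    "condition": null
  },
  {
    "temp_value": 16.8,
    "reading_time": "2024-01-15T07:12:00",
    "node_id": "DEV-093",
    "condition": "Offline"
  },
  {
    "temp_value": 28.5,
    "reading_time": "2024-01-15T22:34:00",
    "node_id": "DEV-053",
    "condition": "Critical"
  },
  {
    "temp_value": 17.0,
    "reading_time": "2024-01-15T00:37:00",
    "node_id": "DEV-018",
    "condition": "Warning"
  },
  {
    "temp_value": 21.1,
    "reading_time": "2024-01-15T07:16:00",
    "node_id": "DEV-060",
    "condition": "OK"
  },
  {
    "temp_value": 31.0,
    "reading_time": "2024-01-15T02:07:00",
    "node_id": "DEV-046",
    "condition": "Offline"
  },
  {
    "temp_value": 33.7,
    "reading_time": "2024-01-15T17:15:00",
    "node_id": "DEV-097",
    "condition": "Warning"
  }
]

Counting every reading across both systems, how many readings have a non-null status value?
10

Schema mapping: "state" (sensor_array_3) = "condition" (sensor_array_2) = status

Non-null in sensor_array_3: 4
Non-null in sensor_array_2: 6

Total non-null: 4 + 6 = 10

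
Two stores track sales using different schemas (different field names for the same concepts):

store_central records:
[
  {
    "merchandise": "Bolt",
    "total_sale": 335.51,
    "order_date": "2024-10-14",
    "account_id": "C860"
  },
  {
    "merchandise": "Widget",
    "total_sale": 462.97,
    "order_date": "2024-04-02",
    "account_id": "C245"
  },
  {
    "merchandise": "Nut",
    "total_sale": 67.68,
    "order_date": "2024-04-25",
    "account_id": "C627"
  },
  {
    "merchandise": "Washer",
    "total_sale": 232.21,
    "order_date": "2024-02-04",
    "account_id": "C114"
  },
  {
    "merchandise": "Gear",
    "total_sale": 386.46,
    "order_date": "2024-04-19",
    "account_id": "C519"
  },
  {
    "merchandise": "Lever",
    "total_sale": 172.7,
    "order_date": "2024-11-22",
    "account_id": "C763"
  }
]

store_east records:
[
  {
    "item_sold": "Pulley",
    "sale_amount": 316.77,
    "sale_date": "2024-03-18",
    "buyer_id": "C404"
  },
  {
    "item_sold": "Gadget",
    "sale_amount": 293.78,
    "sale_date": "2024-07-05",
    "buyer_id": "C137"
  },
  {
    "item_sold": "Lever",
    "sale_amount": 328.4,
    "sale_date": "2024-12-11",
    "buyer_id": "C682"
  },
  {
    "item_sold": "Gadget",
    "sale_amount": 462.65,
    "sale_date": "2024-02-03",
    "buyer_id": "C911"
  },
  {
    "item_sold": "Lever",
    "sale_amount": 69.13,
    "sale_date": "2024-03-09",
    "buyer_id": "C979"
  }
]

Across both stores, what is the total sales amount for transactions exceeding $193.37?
2818.75

Schema mapping: "total_sale" (store_central) = "sale_amount" (store_east) = sale amount

Sum of sales > $193.37 in store_central: 1417.15
Sum of sales > $193.37 in store_east: 1401.6

Total: 1417.15 + 1401.6 = 2818.75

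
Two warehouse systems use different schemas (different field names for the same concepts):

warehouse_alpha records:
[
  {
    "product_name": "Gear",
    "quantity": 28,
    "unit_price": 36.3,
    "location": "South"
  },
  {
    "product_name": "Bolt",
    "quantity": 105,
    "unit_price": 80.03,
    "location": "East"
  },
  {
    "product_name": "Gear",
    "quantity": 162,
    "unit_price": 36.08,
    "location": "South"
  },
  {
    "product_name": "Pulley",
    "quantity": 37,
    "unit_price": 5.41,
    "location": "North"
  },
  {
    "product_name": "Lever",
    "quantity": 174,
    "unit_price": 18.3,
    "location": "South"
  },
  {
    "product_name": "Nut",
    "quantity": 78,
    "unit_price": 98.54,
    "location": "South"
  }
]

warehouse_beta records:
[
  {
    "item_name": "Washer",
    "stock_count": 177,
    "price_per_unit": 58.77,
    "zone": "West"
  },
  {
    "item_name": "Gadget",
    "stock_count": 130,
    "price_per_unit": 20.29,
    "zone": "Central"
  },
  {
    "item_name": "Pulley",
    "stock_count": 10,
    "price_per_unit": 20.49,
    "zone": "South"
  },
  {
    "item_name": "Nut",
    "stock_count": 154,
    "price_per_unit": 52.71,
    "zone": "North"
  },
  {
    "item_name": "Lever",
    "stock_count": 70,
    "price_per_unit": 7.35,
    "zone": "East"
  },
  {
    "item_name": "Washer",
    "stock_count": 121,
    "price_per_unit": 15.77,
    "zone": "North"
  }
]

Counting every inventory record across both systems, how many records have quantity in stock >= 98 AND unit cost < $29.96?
3

Schema mappings:
- "quantity" (warehouse_alpha) = "stock_count" (warehouse_beta) = quantity
- "unit_price" (warehouse_alpha) = "price_per_unit" (warehouse_beta) = unit cost

Records meeting both conditions in warehouse_alpha: 1
Records meeting both conditions in warehouse_beta: 2

Total: 1 + 2 = 3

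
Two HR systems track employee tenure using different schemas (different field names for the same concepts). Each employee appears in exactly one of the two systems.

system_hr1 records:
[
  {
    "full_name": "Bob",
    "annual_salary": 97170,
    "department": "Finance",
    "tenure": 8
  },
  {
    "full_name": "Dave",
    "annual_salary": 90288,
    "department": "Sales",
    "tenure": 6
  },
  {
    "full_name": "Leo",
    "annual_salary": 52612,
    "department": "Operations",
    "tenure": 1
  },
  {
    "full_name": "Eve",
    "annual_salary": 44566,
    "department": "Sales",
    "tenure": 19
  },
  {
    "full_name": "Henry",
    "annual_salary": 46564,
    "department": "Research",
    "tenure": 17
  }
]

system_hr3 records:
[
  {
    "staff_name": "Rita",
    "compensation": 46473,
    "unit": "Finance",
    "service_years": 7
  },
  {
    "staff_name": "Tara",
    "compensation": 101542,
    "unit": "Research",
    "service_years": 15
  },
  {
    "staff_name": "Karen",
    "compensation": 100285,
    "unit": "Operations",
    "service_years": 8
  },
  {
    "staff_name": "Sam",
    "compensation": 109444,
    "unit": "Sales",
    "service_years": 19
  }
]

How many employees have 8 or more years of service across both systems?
6

Reconcile schemas: "tenure" (system_hr1) = "service_years" (system_hr3) = years of service

From system_hr1: 3 employees with >= 8 years
From system_hr3: 3 employees with >= 8 years

Total: 3 + 3 = 6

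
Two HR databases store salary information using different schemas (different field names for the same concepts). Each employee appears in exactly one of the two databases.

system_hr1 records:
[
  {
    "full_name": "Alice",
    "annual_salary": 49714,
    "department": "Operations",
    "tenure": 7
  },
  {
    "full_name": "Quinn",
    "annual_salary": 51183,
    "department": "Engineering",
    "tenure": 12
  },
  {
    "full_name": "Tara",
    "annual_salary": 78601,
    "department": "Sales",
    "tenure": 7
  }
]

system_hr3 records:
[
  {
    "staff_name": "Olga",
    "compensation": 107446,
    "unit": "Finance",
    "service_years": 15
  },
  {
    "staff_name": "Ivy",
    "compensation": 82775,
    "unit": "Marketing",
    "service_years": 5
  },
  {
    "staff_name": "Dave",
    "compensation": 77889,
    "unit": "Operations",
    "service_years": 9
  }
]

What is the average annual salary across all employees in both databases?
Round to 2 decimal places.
74601.33

Schema mapping: "annual_salary" (system_hr1) = "compensation" (system_hr3) = annual salary

All salaries: [49714, 51183, 78601, 107446, 82775, 77889]
Sum: 447608
Count: 6
Average: 447608 / 6 = 74601.33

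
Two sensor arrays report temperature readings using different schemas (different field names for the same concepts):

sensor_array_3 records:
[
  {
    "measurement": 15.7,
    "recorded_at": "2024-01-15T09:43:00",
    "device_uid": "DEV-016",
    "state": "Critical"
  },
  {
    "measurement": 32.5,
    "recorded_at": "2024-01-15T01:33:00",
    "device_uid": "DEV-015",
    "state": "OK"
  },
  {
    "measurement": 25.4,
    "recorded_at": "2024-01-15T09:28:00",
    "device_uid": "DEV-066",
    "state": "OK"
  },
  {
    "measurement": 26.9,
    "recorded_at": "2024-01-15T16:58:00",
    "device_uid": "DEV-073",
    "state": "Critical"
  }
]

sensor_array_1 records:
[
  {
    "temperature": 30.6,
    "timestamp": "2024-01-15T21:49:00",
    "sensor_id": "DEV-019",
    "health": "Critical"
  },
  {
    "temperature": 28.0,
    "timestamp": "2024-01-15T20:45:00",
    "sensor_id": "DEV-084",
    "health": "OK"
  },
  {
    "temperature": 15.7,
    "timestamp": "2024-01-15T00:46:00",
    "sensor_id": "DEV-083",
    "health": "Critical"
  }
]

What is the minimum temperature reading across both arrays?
15.7

Schema mapping: "measurement" (sensor_array_3) = "temperature" (sensor_array_1) = temperature reading

Minimum in sensor_array_3: 15.7
Minimum in sensor_array_1: 15.7

Overall minimum: min(15.7, 15.7) = 15.7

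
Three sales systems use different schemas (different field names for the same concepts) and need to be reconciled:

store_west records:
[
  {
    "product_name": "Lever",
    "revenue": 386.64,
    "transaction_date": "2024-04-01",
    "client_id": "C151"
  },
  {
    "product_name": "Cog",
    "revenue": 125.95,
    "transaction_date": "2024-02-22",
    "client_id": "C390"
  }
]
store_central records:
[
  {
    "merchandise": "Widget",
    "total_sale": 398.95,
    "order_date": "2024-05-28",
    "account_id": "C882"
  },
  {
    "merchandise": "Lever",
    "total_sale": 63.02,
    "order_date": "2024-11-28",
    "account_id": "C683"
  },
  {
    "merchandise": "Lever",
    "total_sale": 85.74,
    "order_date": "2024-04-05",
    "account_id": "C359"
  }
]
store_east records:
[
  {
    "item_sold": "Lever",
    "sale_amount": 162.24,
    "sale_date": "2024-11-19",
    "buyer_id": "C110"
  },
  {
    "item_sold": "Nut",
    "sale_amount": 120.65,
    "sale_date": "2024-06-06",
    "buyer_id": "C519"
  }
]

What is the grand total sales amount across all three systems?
1343.19

Schema reconciliation - all amount fields map to sale amount:

store_west (revenue): 512.59
store_central (total_sale): 547.71
store_east (sale_amount): 282.89

Grand total: 1343.19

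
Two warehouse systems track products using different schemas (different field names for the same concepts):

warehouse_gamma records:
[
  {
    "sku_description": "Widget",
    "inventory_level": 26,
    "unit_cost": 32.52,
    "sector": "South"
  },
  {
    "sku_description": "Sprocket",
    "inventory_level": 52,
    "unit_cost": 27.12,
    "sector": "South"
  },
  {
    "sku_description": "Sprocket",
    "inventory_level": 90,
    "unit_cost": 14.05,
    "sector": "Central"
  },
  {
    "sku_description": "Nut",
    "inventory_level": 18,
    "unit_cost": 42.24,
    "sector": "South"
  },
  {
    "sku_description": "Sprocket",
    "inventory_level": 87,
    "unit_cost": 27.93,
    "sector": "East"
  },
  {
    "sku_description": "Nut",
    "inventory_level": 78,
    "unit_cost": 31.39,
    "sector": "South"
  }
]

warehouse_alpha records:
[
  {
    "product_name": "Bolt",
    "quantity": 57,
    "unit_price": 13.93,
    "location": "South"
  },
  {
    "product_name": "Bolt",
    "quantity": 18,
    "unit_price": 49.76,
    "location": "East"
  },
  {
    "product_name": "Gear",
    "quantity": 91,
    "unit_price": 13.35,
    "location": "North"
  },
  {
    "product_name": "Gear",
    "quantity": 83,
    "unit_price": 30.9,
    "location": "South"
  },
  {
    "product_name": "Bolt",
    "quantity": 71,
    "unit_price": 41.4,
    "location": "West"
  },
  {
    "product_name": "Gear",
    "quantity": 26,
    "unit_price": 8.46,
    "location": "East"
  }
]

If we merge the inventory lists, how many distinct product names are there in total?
5

Schema mapping: "sku_description" (warehouse_gamma) = "product_name" (warehouse_alpha) = product name

Products in warehouse_gamma: ['Nut', 'Sprocket', 'Widget']
Products in warehouse_alpha: ['Bolt', 'Gear']

Union (unique products): ['Bolt', 'Gear', 'Nut', 'Sprocket', 'Widget']
Count: 5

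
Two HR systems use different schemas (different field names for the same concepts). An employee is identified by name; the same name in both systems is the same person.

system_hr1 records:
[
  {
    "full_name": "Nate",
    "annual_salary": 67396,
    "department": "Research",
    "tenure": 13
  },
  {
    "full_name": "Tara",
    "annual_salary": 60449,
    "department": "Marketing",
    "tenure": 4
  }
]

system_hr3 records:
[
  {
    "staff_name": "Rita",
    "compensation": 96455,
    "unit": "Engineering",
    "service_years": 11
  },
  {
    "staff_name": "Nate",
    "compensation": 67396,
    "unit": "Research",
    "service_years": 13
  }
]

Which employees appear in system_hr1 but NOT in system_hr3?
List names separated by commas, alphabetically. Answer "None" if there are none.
Tara

Schema mapping: "full_name" (system_hr1) = "staff_name" (system_hr3) = employee name

Names in system_hr1: ['Nate', 'Tara']
Names in system_hr3: ['Nate', 'Rita']

In system_hr1 but not system_hr3: ['Tara']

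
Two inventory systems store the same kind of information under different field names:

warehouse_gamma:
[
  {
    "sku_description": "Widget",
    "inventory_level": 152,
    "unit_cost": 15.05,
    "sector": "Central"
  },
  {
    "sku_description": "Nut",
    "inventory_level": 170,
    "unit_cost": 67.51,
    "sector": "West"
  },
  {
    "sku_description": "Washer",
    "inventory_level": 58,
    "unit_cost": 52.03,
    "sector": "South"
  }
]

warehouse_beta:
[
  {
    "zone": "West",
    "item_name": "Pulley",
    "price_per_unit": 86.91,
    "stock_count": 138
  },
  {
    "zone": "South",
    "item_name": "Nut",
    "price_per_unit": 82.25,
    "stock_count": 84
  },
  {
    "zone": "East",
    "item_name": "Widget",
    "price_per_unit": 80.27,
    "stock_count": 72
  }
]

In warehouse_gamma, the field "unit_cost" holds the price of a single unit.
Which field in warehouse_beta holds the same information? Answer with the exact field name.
price_per_unit

In warehouse_gamma, "unit_cost" holds the price of a single unit.
The fields in warehouse_beta are: "zone", "item_name", "price_per_unit", "stock_count".
"price_per_unit" is the match: the name refers to the same concept and its values are decimal currency amounts (e.g. 86.91, 82.25).
The other fields ("zone", "item_name", "stock_count") hold different kinds of data.

So "unit_cost" in warehouse_gamma corresponds to "price_per_unit" in warehouse_beta.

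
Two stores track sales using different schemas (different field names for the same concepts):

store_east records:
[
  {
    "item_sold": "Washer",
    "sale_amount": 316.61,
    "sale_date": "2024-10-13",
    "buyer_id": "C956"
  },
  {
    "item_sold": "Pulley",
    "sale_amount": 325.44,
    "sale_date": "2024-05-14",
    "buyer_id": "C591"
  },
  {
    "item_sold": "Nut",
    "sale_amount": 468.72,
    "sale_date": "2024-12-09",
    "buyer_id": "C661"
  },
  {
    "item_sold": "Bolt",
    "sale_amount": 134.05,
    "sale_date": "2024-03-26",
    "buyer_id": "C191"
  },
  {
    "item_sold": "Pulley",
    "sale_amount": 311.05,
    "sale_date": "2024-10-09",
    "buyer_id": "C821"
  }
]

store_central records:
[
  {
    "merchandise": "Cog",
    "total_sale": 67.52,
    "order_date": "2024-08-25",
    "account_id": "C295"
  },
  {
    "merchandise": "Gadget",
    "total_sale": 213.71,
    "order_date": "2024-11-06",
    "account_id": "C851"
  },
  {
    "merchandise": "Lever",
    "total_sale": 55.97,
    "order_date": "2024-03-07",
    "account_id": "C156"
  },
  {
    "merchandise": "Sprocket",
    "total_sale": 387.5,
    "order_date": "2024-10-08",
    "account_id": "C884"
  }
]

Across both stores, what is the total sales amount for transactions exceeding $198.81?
2023.03

Schema mapping: "sale_amount" (store_east) = "total_sale" (store_central) = sale amount

Sum of sales > $198.81 in store_east: 1421.82
Sum of sales > $198.81 in store_central: 601.21

Total: 1421.82 + 601.21 = 2023.03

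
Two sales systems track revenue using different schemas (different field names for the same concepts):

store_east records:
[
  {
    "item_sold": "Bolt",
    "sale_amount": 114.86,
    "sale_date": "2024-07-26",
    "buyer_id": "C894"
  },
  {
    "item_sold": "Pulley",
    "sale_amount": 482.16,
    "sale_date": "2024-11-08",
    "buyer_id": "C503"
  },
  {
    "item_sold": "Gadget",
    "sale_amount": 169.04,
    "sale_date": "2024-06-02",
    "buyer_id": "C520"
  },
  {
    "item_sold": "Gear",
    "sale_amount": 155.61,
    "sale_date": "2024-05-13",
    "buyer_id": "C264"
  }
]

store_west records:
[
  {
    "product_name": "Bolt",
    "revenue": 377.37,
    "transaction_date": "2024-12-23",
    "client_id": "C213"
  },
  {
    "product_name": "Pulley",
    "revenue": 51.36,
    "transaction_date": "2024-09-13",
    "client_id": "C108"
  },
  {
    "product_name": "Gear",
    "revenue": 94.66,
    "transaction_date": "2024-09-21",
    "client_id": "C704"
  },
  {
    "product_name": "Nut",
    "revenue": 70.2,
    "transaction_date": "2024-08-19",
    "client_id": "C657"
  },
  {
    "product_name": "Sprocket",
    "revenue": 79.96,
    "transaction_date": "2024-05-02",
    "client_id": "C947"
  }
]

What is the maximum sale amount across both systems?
482.16

Reconcile: "sale_amount" (store_east) = "revenue" (store_west) = sale amount

Maximum in store_east: 482.16
Maximum in store_west: 377.37

Overall maximum: max(482.16, 377.37) = 482.16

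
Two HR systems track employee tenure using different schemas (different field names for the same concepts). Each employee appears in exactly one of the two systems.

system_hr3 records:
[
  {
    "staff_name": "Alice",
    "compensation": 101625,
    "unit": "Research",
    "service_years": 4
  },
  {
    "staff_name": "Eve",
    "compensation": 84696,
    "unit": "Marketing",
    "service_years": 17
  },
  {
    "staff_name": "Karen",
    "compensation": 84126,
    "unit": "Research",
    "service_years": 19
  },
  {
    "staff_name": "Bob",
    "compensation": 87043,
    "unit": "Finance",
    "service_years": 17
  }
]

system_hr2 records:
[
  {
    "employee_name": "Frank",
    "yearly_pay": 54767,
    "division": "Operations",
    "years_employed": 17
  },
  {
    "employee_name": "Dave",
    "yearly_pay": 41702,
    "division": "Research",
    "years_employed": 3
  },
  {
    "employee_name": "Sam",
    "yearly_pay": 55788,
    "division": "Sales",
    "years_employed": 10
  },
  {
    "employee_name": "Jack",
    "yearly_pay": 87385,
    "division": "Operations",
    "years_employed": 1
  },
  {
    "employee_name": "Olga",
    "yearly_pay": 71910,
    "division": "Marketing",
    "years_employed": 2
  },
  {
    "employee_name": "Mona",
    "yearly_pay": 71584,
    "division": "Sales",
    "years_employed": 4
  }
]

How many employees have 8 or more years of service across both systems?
5

Reconcile schemas: "service_years" (system_hr3) = "years_employed" (system_hr2) = years of service

From system_hr3: 3 employees with >= 8 years
From system_hr2: 2 employees with >= 8 years

Total: 3 + 2 = 5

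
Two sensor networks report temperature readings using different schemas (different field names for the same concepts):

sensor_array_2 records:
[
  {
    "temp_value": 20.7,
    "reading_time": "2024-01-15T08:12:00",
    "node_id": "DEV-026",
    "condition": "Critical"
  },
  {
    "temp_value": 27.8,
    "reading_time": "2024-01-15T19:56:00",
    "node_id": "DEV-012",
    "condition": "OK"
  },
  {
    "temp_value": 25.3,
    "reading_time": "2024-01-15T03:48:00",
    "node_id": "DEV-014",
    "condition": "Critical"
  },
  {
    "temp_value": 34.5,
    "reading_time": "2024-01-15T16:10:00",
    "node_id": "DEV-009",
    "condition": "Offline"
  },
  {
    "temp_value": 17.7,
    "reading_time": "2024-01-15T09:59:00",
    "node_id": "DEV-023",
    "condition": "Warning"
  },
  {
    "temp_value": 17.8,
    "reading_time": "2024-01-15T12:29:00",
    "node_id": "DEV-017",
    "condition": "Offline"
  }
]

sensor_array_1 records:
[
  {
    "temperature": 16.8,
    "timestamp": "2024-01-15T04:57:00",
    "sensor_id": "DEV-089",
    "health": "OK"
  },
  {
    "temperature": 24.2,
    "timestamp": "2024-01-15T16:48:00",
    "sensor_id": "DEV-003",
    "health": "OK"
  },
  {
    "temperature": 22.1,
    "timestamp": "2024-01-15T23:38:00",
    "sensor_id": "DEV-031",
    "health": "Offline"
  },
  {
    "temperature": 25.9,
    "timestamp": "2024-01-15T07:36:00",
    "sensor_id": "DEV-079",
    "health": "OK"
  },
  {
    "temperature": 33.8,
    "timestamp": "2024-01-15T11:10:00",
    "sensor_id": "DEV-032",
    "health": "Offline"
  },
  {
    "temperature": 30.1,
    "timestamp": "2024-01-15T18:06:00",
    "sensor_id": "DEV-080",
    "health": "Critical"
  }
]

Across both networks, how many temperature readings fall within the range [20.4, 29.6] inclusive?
6

Schema mapping: "temp_value" (sensor_array_2) = "temperature" (sensor_array_1) = temperature

Readings in [20.4, 29.6] from sensor_array_2: 3
Readings in [20.4, 29.6] from sensor_array_1: 3

Total count: 3 + 3 = 6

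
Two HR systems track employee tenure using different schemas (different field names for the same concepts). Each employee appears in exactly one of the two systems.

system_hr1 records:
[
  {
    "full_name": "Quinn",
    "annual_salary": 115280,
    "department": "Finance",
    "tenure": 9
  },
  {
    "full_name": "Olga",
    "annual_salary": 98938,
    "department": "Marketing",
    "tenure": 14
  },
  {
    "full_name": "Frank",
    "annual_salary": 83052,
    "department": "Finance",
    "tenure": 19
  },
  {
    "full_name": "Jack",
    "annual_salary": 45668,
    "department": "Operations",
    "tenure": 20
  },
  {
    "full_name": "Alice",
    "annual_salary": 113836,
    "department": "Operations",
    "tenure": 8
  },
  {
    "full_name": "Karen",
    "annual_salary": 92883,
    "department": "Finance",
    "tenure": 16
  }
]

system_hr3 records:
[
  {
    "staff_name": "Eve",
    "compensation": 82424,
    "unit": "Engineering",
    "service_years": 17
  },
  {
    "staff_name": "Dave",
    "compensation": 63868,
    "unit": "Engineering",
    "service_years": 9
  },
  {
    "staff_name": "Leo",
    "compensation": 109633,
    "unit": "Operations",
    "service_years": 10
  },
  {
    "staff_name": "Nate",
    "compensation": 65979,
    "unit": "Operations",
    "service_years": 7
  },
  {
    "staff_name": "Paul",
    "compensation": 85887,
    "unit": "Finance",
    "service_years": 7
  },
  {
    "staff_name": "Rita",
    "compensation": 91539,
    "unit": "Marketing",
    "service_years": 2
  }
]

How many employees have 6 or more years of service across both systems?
11

Reconcile schemas: "tenure" (system_hr1) = "service_years" (system_hr3) = years of service

From system_hr1: 6 employees with >= 6 years
From system_hr3: 5 employees with >= 6 years

Total: 6 + 5 = 11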